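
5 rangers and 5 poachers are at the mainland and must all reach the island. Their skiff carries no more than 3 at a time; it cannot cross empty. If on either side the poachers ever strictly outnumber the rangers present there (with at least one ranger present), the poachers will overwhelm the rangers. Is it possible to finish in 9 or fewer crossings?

No

Counting alone: each trip to the island takes at most 3 across and each return brings at least 1 back, so after t trips out (and t−1 returns) at most 3t − (t−1) of the 10 are across; that first reaches 10 at t = 5, so at least 9 crossings are needed.
The safety rule pushes this higher. Following every safe sequence of crossings, the most of the 10 that can be at the island as the skiff arrives there on crossing 9 is 9 — never all 10.
So the move cannot be finished within 9 crossings. (The shortest complete plan takes 11:)
1. 2 poachers → the island.  (the mainland: 5R 3P; the island: 0R 2P)
2. 1 poacher ← the mainland.  (the mainland: 5R 4P; the island: 0R 1P)
3. 3 poachers → the island.  (the mainland: 5R 1P; the island: 0R 4P)
4. 1 poacher ← the mainland.  (the mainland: 5R 2P; the island: 0R 3P)
5. 3 rangers → the island.  (the mainland: 2R 2P; the island: 3R 3P)
6. 1 ranger and 1 poacher ← the mainland.  (the mainland: 3R 3P; the island: 2R 2P)
7. 3 rangers → the island.  (the mainland: 0R 3P; the island: 5R 2P)
8. 1 poacher ← the mainland.  (the mainland: 0R 4P; the island: 5R 1P)
9. 2 poachers → the island.  (the mainland: 0R 2P; the island: 5R 3P)
10. 1 poacher ← the mainland.  (the mainland: 0R 3P; the island: 5R 2P)
11. 3 poachers → the island.  (the mainland: 0R 0P; the island: 5R 5P)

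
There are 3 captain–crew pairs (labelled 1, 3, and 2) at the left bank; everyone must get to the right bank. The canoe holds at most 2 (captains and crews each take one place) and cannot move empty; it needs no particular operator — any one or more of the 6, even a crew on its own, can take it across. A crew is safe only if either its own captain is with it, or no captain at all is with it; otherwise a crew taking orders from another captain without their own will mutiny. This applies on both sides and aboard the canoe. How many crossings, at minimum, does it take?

Counting alone: each trip to the right bank takes at most 2 across and each return brings at least 1 back, so after t trips out (and t−1 returns) at most 2t − (t−1) of the 6 are across; that first reaches 6 at t = 5, so at least 9 crossings are needed.
The safety rule pushes this higher. Following every safe sequence of crossings, the most of the 6 that can be at the right bank as the canoe arrives there on crossing 9 is 5 — never all 6.
So no plan with fewer than 11 crossings exists, and this one achieves 11:
1. captain 1 and crew 1 cross → the right bank.
2. captain 1 crosses ← the left bank.
3. crew 2 and crew 3 cross → the right bank.
4. crew 1 crosses ← the left bank.
5. captain 2 and captain 3 cross → the right bank.
6. captain 3 and crew 3 cross ← the left bank.
7. captain 1 and captain 3 cross → the right bank.
8. crew 2 crosses ← the left bank.
9. crew 1 and crew 3 cross → the right bank.
10. captain 2 crosses ← the left bank.
11. captain 2 and crew 2 cross → the right bank.

11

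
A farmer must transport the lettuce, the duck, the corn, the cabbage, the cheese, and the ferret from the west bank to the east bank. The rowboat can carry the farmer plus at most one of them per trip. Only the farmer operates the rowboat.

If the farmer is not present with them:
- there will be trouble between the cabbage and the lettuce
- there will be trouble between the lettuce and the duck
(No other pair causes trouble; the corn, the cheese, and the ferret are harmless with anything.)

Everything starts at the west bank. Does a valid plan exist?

Yes

1. Farmer goes to the east bank with the lettuce.
2. Farmer goes back to the west bank alone.
3. Farmer goes to the east bank with the duck.
4. Farmer goes back to the west bank with the lettuce.
5. Farmer goes to the east bank with the cabbage.
6. Farmer goes back to the west bank alone.
7. Farmer goes to the east bank with the corn.
8. Farmer goes back to the west bank alone.
9. Farmer goes to the east bank with the cheese.
10. Farmer goes back to the west bank alone.
11. Farmer goes to the east bank with the ferret.
12. Farmer goes back to the west bank alone.
13. Farmer goes to the east bank with the lettuce.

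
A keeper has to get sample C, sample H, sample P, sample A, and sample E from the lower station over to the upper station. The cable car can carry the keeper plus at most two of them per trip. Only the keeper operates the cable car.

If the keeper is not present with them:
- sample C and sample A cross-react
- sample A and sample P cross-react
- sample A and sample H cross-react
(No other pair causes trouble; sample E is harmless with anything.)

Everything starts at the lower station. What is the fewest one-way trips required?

5

Counting alone: the keeper can take at most 2 across per trip to the upper station, so moving all 5 needs at least 3 loaded trips out, with a return between consecutive ones — at least 5 crossings.
The plan below uses exactly 5 crossings, so it is optimal:
1. Keeper goes to the upper station with sample A and sample C.  [the lower station: sample E, sample H, sample P | the upper station: sample A, sample C]
2. Keeper goes back to the lower station with sample A.  [the lower station: sample A, sample E, sample H, sample P | the upper station: sample C]
3. Keeper goes to the upper station with sample H and sample P.  [the lower station: sample A, sample E | the upper station: sample C, sample H, sample P]
4. Keeper goes back to the lower station alone.  [the lower station: sample A, sample E | the upper station: sample C, sample H, sample P]
5. Keeper goes to the upper station with sample A and sample E.  [the lower station: — | the upper station: sample A, sample C, sample E, sample H, sample P]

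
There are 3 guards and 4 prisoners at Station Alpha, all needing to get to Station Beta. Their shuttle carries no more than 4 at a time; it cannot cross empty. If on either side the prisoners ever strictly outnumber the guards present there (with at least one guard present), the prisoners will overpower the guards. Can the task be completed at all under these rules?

No

The prisoners already outnumber the guards at Station Alpha before anyone moves, so the starting position itself is disallowed.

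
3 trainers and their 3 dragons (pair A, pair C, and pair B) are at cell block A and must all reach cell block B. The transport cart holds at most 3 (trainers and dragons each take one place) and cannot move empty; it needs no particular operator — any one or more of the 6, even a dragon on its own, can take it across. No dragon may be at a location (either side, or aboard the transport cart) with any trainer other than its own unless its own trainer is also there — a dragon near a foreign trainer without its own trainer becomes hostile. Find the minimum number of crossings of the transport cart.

Counting alone: each trip to cell block B takes at most 3 across and each return brings at least 1 back, so after t trips out (and t−1 returns) at most 3t − (t−1) of the 6 are across; that first reaches 6 at t = 3, so at least 5 crossings are needed.
The plan below uses exactly 5 crossings, so it is optimal:
1. dragon A and trainer A cross → cell block B.
2. trainer A crosses ← cell block A.
3. trainer A, trainer B, and trainer C cross → cell block B.
4. dragon A crosses ← cell block A.
5. dragon A, dragon B, and dragon C cross → cell block B.

5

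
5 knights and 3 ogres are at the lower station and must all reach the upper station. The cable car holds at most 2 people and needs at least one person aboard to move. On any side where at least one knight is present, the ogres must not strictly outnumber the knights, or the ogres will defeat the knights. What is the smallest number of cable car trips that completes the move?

Counting alone: each trip to the upper station takes at most 2 across and each return brings at least 1 back, so after t trips out (and t−1 returns) at most 2t − (t−1) of the 8 are across; that first reaches 8 at t = 7, so at least 13 crossings are needed.
The plan below uses exactly 13 crossings, so it is optimal:
1. 2 ogres → the upper station.  (the lower station: 5K 1O; the upper station: 0K 2O)
2. 1 ogre ← the lower station.  (the lower station: 5K 2O; the upper station: 0K 1O)
3. 2 ogres → the upper station.  (the lower station: 5K 0O; the upper station: 0K 3O)
4. 1 ogre ← the lower station.  (the lower station: 5K 1O; the upper station: 0K 2O)
5. 2 knights → the upper station.  (the lower station: 3K 1O; the upper station: 2K 2O)
6. 1 ogre ← the lower station.  (the lower station: 3K 2O; the upper station: 2K 1O)
7. 1 knight and 1 ogre → the upper station.  (the lower station: 2K 1O; the upper station: 3K 2O)
8. 1 ogre ← the lower station.  (the lower station: 2K 2O; the upper station: 3K 1O)
9. 2 ogres → the upper station.  (the lower station: 2K 0O; the upper station: 3K 3O)
10. 1 ogre ← the lower station.  (the lower station: 2K 1O; the upper station: 3K 2O)
11. 1 knight and 1 ogre → the upper station.  (the lower station: 1K 0O; the upper station: 4K 3O)
12. 1 ogre ← the lower station.  (the lower station: 1K 1O; the upper station: 4K 2O)
13. 1 knight and 1 ogre → the upper station.  (the lower station: 0K 0O; the upper station: 5K 3O)

13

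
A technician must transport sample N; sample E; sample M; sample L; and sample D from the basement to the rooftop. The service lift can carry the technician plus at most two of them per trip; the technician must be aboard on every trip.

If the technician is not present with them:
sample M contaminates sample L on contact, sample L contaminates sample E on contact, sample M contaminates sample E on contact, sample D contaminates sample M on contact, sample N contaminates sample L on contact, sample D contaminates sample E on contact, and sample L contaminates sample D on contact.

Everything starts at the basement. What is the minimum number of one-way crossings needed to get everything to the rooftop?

Whatever the first load, the items left behind include a forbidden pair without the technician. No opening move is safe, so no plan exists.

impossible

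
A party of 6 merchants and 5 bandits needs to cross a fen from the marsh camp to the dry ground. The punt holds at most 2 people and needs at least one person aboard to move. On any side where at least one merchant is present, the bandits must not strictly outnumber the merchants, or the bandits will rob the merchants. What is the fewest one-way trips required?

19

Counting alone: each trip to the dry ground takes at most 2 across and each return brings at least 1 back, so after t trips out (and t−1 returns) at most 2t − (t−1) of the 11 are across; that first reaches 11 at t = 10, so at least 19 crossings are needed.
The plan below uses exactly 19 crossings, so it is optimal:
1. 2 bandits → the dry ground.  (the marsh camp: 6M 3B; the dry ground: 0M 2B)
2. 1 bandit ← the marsh camp.  (the marsh camp: 6M 4B; the dry ground: 0M 1B)
3. 2 bandits → the dry ground.  (the marsh camp: 6M 2B; the dry ground: 0M 3B)
4. 1 bandit ← the marsh camp.  (the marsh camp: 6M 3B; the dry ground: 0M 2B)
5. 2 merchants → the dry ground.  (the marsh camp: 4M 3B; the dry ground: 2M 2B)
6. 1 bandit ← the marsh camp.  (the marsh camp: 4M 4B; the dry ground: 2M 1B)
7. 1 merchant and 1 bandit → the dry ground.  (the marsh camp: 3M 3B; the dry ground: 3M 2B)
8. 1 merchant ← the marsh camp.  (the marsh camp: 4M 3B; the dry ground: 2M 2B)
9. 1 merchant and 1 bandit → the dry ground.  (the marsh camp: 3M 2B; the dry ground: 3M 3B)
10. 1 bandit ← the marsh camp.  (the marsh camp: 3M 3B; the dry ground: 3M 2B)
11. 1 merchant and 1 bandit → the dry ground.  (the marsh camp: 2M 2B; the dry ground: 4M 3B)
12. 1 merchant ← the marsh camp.  (the marsh camp: 3M 2B; the dry ground: 3M 3B)
13. 1 merchant and 1 bandit → the dry ground.  (the marsh camp: 2M 1B; the dry ground: 4M 4B)
14. 1 bandit ← the marsh camp.  (the marsh camp: 2M 2B; the dry ground: 4M 3B)
15. 1 merchant and 1 bandit → the dry ground.  (the marsh camp: 1M 1B; the dry ground: 5M 4B)
16. 1 merchant ← the marsh camp.  (the marsh camp: 2M 1B; the dry ground: 4M 4B)
17. 1 merchant and 1 bandit → the dry ground.  (the marsh camp: 1M 0B; the dry ground: 5M 5B)
18. 1 bandit ← the marsh camp.  (the marsh camp: 1M 1B; the dry ground: 5M 4B)
19. 1 merchant and 1 bandit → the dry ground.  (the marsh camp: 0M 0B; the dry ground: 6M 5B)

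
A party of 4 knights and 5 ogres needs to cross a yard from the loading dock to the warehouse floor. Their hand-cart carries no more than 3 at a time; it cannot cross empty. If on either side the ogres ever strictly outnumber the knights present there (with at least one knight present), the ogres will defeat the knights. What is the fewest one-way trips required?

The ogres already outnumber the knights at the loading dock before anyone moves, so the starting position itself is disallowed.

impossible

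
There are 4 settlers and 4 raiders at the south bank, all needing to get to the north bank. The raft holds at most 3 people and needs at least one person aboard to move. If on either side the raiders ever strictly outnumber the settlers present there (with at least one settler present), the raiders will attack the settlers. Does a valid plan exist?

1. 2 raiders → the north bank.  (the south bank: 4S 2R; the north bank: 0S 2R)
2. 1 raider ← the south bank.  (the south bank: 4S 3R; the north bank: 0S 1R)
3. 3 raiders → the north bank.  (the south bank: 4S 0R; the north bank: 0S 4R)
4. 1 raider ← the south bank.  (the south bank: 4S 1R; the north bank: 0S 3R)
5. 3 settlers → the north bank.  (the south bank: 1S 1R; the north bank: 3S 3R)
6. 1 settler and 1 raider ← the south bank.  (the south bank: 2S 2R; the north bank: 2S 2R)
7. 2 settlers → the north bank.  (the south bank: 0S 2R; the north bank: 4S 2R)
8. 1 raider ← the south bank.  (the south bank: 0S 3R; the north bank: 4S 1R)
9. 3 raiders → the north bank.  (the south bank: 0S 0R; the north bank: 4S 4R)

Yes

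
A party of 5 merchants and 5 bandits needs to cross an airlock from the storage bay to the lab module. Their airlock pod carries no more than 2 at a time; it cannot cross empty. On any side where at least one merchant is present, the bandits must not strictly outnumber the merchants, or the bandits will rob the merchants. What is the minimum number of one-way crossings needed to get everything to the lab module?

Following every safe sequence of crossings from the start, the most of the 10 that can be at the lab module as the airlock pod arrives there on crossings 1, 3, 5, 7 is 2, 3, 4, 5 respectively; the best ever achieved is 5 of 10.
From crossing 9 on, no configuration arises that was not already reachable earlier: only 13 distinct safe configurations (who is on which side, and where the airlock pod is) can ever be reached, none of them has everyone across, and every continuation just revisits them. They are: 0 merchants + 0 bandits across (airlock pod back at the start); 0 merchants + 1 bandit across (airlock pod there); 0 merchants + 1 bandit across (airlock pod back at the start); 0 merchants + 2 bandits across (airlock pod there); 0 merchants + 2 bandits across (airlock pod back at the start); 0 merchants + 3 bandits across (airlock pod there); 0 merchants + 3 bandits across (airlock pod back at the start); 0 merchants + 4 bandits across (airlock pod there); 0 merchants + 4 bandits across (airlock pod back at the start); 0 merchants + 5 bandits across (airlock pod there); 1 merchant + 1 bandit across (airlock pod there); 1 merchant + 1 bandit across (airlock pod back at the start); 2 merchants + 2 bandits across (airlock pod there). So no valid plan exists.

impossible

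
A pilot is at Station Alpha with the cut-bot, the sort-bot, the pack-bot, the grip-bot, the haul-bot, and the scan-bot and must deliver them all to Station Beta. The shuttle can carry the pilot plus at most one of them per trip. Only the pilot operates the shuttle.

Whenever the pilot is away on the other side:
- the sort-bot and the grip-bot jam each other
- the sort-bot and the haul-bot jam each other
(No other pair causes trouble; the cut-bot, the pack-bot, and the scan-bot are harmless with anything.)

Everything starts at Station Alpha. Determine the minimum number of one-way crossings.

13

Counting alone: the pilot can take at most 1 across per trip to Station Beta, so moving all 6 needs at least 6 loaded trips out, with a return between consecutive ones — at least 11 crossings.
The safety rule pushes this higher. Following every safe sequence of crossings, the most of the 6 that can be at Station Beta as the shuttle arrives there on crossing 11 is 5 — never all 6.
So no plan with fewer than 13 crossings exists, and this one achieves 13:
1. Pilot goes to Station Beta with the sort-bot.  [Station Alpha: the cut-bot, the grip-bot, the haul-bot, the pack-bot, the scan-bot | Station Beta: the sort-bot]
2. Pilot goes back to Station Alpha alone.  [Station Alpha: the cut-bot, the grip-bot, the haul-bot, the pack-bot, the scan-bot | Station Beta: the sort-bot]
3. Pilot goes to Station Beta with the cut-bot.  [Station Alpha: the grip-bot, the haul-bot, the pack-bot, the scan-bot | Station Beta: the cut-bot, the sort-bot]
4. Pilot goes back to Station Alpha alone.  [Station Alpha: the grip-bot, the haul-bot, the pack-bot, the scan-bot | Station Beta: the cut-bot, the sort-bot]
5. Pilot goes to Station Beta with the pack-bot.  [Station Alpha: the grip-bot, the haul-bot, the scan-bot | Station Beta: the cut-bot, the pack-bot, the sort-bot]
6. Pilot goes back to Station Alpha alone.  [Station Alpha: the grip-bot, the haul-bot, the scan-bot | Station Beta: the cut-bot, the pack-bot, the sort-bot]
7. Pilot goes to Station Beta with the grip-bot.  [Station Alpha: the haul-bot, the scan-bot | Station Beta: the cut-bot, the grip-bot, the pack-bot, the sort-bot]
8. Pilot goes back to Station Alpha with the sort-bot.  [Station Alpha: the haul-bot, the scan-bot, the sort-bot | Station Beta: the cut-bot, the grip-bot, the pack-bot]
9. Pilot goes to Station Beta with the haul-bot.  [Station Alpha: the scan-bot, the sort-bot | Station Beta: the cut-bot, the grip-bot, the haul-bot, the pack-bot]
10. Pilot goes back to Station Alpha alone.  [Station Alpha: the scan-bot, the sort-bot | Station Beta: the cut-bot, the grip-bot, the haul-bot, the pack-bot]
11. Pilot goes to Station Beta with the scan-bot.  [Station Alpha: the sort-bot | Station Beta: the cut-bot, the grip-bot, the haul-bot, the pack-bot, the scan-bot]
12. Pilot goes back to Station Alpha alone.  [Station Alpha: the sort-bot | Station Beta: the cut-bot, the grip-bot, the haul-bot, the pack-bot, the scan-bot]
13. Pilot goes to Station Beta with the sort-bot.  [Station Alpha: — | Station Beta: the cut-bot, the grip-bot, the haul-bot, the pack-bot, the scan-bot, the sort-bot]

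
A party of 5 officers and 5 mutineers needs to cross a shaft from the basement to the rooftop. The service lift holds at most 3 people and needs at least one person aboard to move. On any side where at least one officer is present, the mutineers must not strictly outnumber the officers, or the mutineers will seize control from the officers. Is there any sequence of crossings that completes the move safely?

Yes

1. 2 mutineers → the rooftop.  (the basement: 5O 3M; the rooftop: 0O 2M)
2. 1 mutineer ← the basement.  (the basement: 5O 4M; the rooftop: 0O 1M)
3. 3 mutineers → the rooftop.  (the basement: 5O 1M; the rooftop: 0O 4M)
4. 1 mutineer ← the basement.  (the basement: 5O 2M; the rooftop: 0O 3M)
5. 3 officers → the rooftop.  (the basement: 2O 2M; the rooftop: 3O 3M)
6. 1 officer and 1 mutineer ← the basement.  (the basement: 3O 3M; the rooftop: 2O 2M)
7. 3 officers → the rooftop.  (the basement: 0O 3M; the rooftop: 5O 2M)
8. 1 mutineer ← the basement.  (the basement: 0O 4M; the rooftop: 5O 1M)
9. 2 mutineers → the rooftop.  (the basement: 0O 2M; the rooftop: 5O 3M)
10. 1 mutineer ← the basement.  (the basement: 0O 3M; the rooftop: 5O 2M)
11. 3 mutineers → the rooftop.  (the basement: 0O 0M; the rooftop: 5O 5M)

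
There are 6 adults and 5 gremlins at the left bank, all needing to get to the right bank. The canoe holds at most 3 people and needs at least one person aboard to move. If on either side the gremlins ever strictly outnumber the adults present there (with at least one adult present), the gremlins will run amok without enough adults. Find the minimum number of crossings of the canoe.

Counting alone: each trip to the right bank takes at most 3 across and each return brings at least 1 back, so after t trips out (and t−1 returns) at most 3t − (t−1) of the 11 are across; that first reaches 11 at t = 5, so at least 9 crossings are needed.
The plan below uses exactly 9 crossings, so it is optimal:
1. 3 gremlins → the right bank.  (the left bank: 6A 2G; the right bank: 0A 3G)
2. 1 gremlin ← the left bank.  (the left bank: 6A 3G; the right bank: 0A 2G)
3. 3 adults → the right bank.  (the left bank: 3A 3G; the right bank: 3A 2G)
4. 1 adult ← the left bank.  (the left bank: 4A 3G; the right bank: 2A 2G)
5. 2 adults and 1 gremlin → the right bank.  (the left bank: 2A 2G; the right bank: 4A 3G)
6. 1 adult ← the left bank.  (the left bank: 3A 2G; the right bank: 3A 3G)
7. 2 adults and 1 gremlin → the right bank.  (the left bank: 1A 1G; the right bank: 5A 4G)
8. 1 adult ← the left bank.  (the left bank: 2A 1G; the right bank: 4A 4G)
9. 2 adults and 1 gremlin → the right bank.  (the left bank: 0A 0G; the right bank: 6A 5G)

9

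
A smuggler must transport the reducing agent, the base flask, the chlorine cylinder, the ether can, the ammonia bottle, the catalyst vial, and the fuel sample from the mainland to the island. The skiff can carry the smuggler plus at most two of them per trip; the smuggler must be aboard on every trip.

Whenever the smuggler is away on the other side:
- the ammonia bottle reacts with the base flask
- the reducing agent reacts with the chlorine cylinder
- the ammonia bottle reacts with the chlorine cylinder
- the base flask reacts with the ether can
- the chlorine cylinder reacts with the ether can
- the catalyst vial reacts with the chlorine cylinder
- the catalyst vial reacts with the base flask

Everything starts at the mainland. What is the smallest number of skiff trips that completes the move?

9

Counting alone: the smuggler can take at most 2 across per trip to the island, so moving all 7 needs at least 4 loaded trips out, with a return between consecutive ones — at least 7 crossings.
The safety rule pushes this higher. Following every safe sequence of crossings, the most of the 7 that can be at the island as the skiff arrives there on crossing 7 is 6 — never all 7.
So no plan with fewer than 9 crossings exists, and this one achieves 9:
1. Smuggler goes to the island with the base flask and the chlorine cylinder.
2. Smuggler goes back to the mainland alone.
3. Smuggler goes to the island with the fuel sample.
4. Smuggler goes back to the mainland alone.
5. Smuggler goes to the island with the ether can and the reducing agent.
6. Smuggler goes back to the mainland with the base flask and the chlorine cylinder.
7. Smuggler goes to the island with the ammonia bottle and the catalyst vial.
8. Smuggler goes back to the mainland alone.
9. Smuggler goes to the island with the base flask and the chlorine cylinder.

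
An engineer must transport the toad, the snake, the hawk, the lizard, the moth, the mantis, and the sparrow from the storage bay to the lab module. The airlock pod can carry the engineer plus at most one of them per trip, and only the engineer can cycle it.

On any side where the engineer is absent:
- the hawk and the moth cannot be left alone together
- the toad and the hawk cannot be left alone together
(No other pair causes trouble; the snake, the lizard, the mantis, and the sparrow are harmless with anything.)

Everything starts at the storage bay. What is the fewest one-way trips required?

15

Counting alone: the engineer can take at most 1 across per trip to the lab module, so moving all 7 needs at least 7 loaded trips out, with a return between consecutive ones — at least 13 crossings.
The safety rule pushes this higher. Following every safe sequence of crossings, the most of the 7 that can be at the lab module as the airlock pod arrives there on crossing 13 is 6 — never all 7.
So no plan with fewer than 15 crossings exists, and this one achieves 15:
1. Engineer goes to the lab module with the hawk.  [the storage bay: the lizard, the mantis, the moth, the snake, the sparrow, the toad | the lab module: the hawk]
2. Engineer goes back to the storage bay alone.  [the storage bay: the lizard, the mantis, the moth, the snake, the sparrow, the toad | the lab module: the hawk]
3. Engineer goes to the lab module with the toad.  [the storage bay: the lizard, the mantis, the moth, the snake, the sparrow | the lab module: the hawk, the toad]
4. Engineer goes back to the storage bay with the hawk.  [the storage bay: the hawk, the lizard, the mantis, the moth, the snake, the sparrow | the lab module: the toad]
5. Engineer goes to the lab module with the moth.  [the storage bay: the hawk, the lizard, the mantis, the snake, the sparrow | the lab module: the moth, the toad]
6. Engineer goes back to the storage bay alone.  [the storage bay: the hawk, the lizard, the mantis, the snake, the sparrow | the lab module: the moth, the toad]
7. Engineer goes to the lab module with the snake.  [the storage bay: the hawk, the lizard, the mantis, the sparrow | the lab module: the moth, the snake, the toad]
8. Engineer goes back to the storage bay alone.  [the storage bay: the hawk, the lizard, the mantis, the sparrow | the lab module: the moth, the snake, the toad]
9. Engineer goes to the lab module with the lizard.  [the storage bay: the hawk, the mantis, the sparrow | the lab module: the lizard, the moth, the snake, the toad]
10. Engineer goes back to the storage bay alone.  [the storage bay: the hawk, the mantis, the sparrow | the lab module: the lizard, the moth, the snake, the toad]
11. Engineer goes to the lab module with the mantis.  [the storage bay: the hawk, the sparrow | the lab module: the lizard, the mantis, the moth, the snake, the toad]
12. Engineer goes back to the storage bay alone.  [the storage bay: the hawk, the sparrow | the lab module: the lizard, the mantis, the moth, the snake, the toad]
13. Engineer goes to the lab module with the sparrow.  [the storage bay: the hawk | the lab module: the lizard, the mantis, the moth, the snake, the sparrow, the toad]
14. Engineer goes back to the storage bay alone.  [the storage bay: the hawk | the lab module: the lizard, the mantis, the moth, the snake, the sparrow, the toad]
15. Engineer goes to the lab module with the hawk.  [the storage bay: — | the lab module: the hawk, the lizard, the mantis, the moth, the snake, the sparrow, the toad]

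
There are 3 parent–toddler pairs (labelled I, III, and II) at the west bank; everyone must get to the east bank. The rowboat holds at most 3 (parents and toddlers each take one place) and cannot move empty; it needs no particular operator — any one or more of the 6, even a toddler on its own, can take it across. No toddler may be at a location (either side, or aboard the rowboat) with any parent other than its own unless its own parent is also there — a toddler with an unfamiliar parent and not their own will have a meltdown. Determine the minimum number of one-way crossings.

5

Counting alone: each trip to the east bank takes at most 3 across and each return brings at least 1 back, so after t trips out (and t−1 returns) at most 3t − (t−1) of the 6 are across; that first reaches 6 at t = 3, so at least 5 crossings are needed.
The plan below uses exactly 5 crossings, so it is optimal:
1. parent I and toddler I cross → the east bank.
2. parent I crosses ← the west bank.
3. parent I, parent II, and parent III cross → the east bank.
4. toddler I crosses ← the west bank.
5. toddler I, toddler II, and toddler III cross → the east bank.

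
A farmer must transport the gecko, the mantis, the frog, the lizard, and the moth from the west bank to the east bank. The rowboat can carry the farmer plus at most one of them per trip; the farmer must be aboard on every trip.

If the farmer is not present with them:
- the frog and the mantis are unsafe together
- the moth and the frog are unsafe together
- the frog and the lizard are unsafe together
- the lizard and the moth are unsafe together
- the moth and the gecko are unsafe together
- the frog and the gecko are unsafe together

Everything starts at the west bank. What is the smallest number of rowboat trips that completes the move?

impossible

Whatever the first load, the items left behind include a forbidden pair without the farmer. No opening move is safe, so no plan exists.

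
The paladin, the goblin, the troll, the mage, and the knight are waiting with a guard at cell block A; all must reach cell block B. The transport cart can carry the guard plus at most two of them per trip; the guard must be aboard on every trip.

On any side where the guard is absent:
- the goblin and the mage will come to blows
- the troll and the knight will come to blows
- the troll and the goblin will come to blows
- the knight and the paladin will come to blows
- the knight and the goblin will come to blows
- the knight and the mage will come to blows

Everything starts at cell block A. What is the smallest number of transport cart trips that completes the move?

Counting alone: the guard can take at most 2 across per trip to cell block B, so moving all 5 needs at least 3 loaded trips out, with a return between consecutive ones — at least 5 crossings.
The safety rule pushes this higher. Following every safe sequence of crossings, the most of the 5 that can be at cell block B as the transport cart arrives there on crossing 5 is 4 — never all 5.
So no plan with fewer than 7 crossings exists, and this one achieves 7:
1. Guard goes to cell block B with the goblin and the knight.  [cell block A: the mage, the paladin, the troll | cell block B: the goblin, the knight]
2. Guard goes back to cell block A with the goblin.  [cell block A: the goblin, the mage, the paladin, the troll | cell block B: the knight]
3. Guard goes to cell block B with the goblin and the paladin.  [cell block A: the mage, the troll | cell block B: the goblin, the knight, the paladin]
4. Guard goes back to cell block A with the knight.  [cell block A: the knight, the mage, the troll | cell block B: the goblin, the paladin]
5. Guard goes to cell block B with the mage and the troll.  [cell block A: the knight | cell block B: the goblin, the mage, the paladin, the troll]
6. Guard goes back to cell block A with the goblin.  [cell block A: the goblin, the knight | cell block B: the mage, the paladin, the troll]
7. Guard goes to cell block B with the goblin and the knight.  [cell block A: — | cell block B: the goblin, the knight, the mage, the paladin, the troll]

7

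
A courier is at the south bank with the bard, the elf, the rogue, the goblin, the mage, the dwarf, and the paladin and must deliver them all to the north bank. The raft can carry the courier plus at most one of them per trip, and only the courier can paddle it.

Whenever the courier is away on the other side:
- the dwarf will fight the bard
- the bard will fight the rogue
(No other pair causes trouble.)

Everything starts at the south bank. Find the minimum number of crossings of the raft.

Counting alone: the courier can take at most 1 across per trip to the north bank, so moving all 7 needs at least 7 loaded trips out, with a return between consecutive ones — at least 13 crossings.
The safety rule pushes this higher. Following every safe sequence of crossings, the most of the 7 that can be at the north bank as the raft arrives there on crossing 13 is 6 — never all 7.
So no plan with fewer than 15 crossings exists, and this one achieves 15:
1. Courier goes to the north bank with the bard.  [the south bank: the dwarf, the elf, the goblin, the mage, the paladin, the rogue | the north bank: the bard]
2. Courier goes back to the south bank alone.  [the south bank: the dwarf, the elf, the goblin, the mage, the paladin, the rogue | the north bank: the bard]
3. Courier goes to the north bank with the elf.  [the south bank: the dwarf, the goblin, the mage, the paladin, the rogue | the north bank: the bard, the elf]
4. Courier goes back to the south bank alone.  [the south bank: the dwarf, the goblin, the mage, the paladin, the rogue | the north bank: the bard, the elf]
5. Courier goes to the north bank with the rogue.  [the south bank: the dwarf, the goblin, the mage, the paladin | the north bank: the bard, the elf, the rogue]
6. Courier goes back to the south bank with the bard.  [the south bank: the bard, the dwarf, the goblin, the mage, the paladin | the north bank: the elf, the rogue]
7. Courier goes to the north bank with the dwarf.  [the south bank: the bard, the goblin, the mage, the paladin | the north bank: the dwarf, the elf, the rogue]
8. Courier goes back to the south bank alone.  [the south bank: the bard, the goblin, the mage, the paladin | the north bank: the dwarf, the elf, the rogue]
9. Courier goes to the north bank with the goblin.  [the south bank: the bard, the mage, the paladin | the north bank: the dwarf, the elf, the goblin, the rogue]
10. Courier goes back to the south bank alone.  [the south bank: the bard, the mage, the paladin | the north bank: the dwarf, the elf, the goblin, the rogue]
11. Courier goes to the north bank with the mage.  [the south bank: the bard, the paladin | the north bank: the dwarf, the elf, the goblin, the mage, the rogue]
12. Courier goes back to the south bank alone.  [the south bank: the bard, the paladin | the north bank: the dwarf, the elf, the goblin, the mage, the rogue]
13. Courier goes to the north bank with the paladin.  [the south bank: the bard | the north bank: the dwarf, the elf, the goblin, the mage, the paladin, the rogue]
14. Courier goes back to the south bank alone.  [the south bank: the bard | the north bank: the dwarf, the elf, the goblin, the mage, the paladin, the rogue]
15. Courier goes to the north bank with the bard.  [the south bank: — | the north bank: the bard, the dwarf, the elf, the goblin, the mage, the paladin, the rogue]

15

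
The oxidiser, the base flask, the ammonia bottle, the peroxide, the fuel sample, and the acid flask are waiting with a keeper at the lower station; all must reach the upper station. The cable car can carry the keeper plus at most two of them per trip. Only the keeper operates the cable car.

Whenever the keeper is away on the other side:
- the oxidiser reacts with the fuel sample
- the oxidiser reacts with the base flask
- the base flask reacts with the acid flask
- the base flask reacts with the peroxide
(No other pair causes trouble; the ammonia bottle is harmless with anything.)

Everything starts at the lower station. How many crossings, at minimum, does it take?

7

Counting alone: the keeper can take at most 2 across per trip to the upper station, so moving all 6 needs at least 3 loaded trips out, with a return between consecutive ones — at least 5 crossings.
The safety rule pushes this higher. Following every safe sequence of crossings, the most of the 6 that can be at the upper station as the cable car arrives there on crossing 5 is 5 — never all 6.
So no plan with fewer than 7 crossings exists, and this one achieves 7:
1. Keeper goes to the upper station with the base flask and the oxidiser.
2. Keeper goes back to the lower station with the oxidiser.
3. Keeper goes to the upper station with the ammonia bottle and the oxidiser.
4. Keeper goes back to the lower station with the base flask.
5. Keeper goes to the upper station with the acid flask and the peroxide.
6. Keeper goes back to the lower station alone.
7. Keeper goes to the upper station with the base flask and the fuel sample.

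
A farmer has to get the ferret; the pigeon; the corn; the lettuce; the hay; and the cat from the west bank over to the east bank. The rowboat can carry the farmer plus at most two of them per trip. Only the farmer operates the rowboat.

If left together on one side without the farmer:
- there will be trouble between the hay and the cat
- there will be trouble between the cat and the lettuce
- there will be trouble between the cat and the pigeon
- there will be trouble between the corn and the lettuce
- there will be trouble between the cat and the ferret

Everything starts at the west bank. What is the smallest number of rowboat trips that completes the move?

7

Counting alone: the farmer can take at most 2 across per trip to the east bank, so moving all 6 needs at least 3 loaded trips out, with a return between consecutive ones — at least 5 crossings.
The safety rule pushes this higher. Following every safe sequence of crossings, the most of the 6 that can be at the east bank as the rowboat arrives there on crossing 5 is 5 — never all 6.
So no plan with fewer than 7 crossings exists, and this one achieves 7:
1. Farmer goes to the east bank with the cat and the corn.
2. Farmer goes back to the west bank alone.
3. Farmer goes to the east bank with the ferret and the pigeon.
4. Farmer goes back to the west bank with the cat.
5. Farmer goes to the east bank with the hay and the lettuce.
6. Farmer goes back to the west bank with the corn.
7. Farmer goes to the east bank with the cat and the corn.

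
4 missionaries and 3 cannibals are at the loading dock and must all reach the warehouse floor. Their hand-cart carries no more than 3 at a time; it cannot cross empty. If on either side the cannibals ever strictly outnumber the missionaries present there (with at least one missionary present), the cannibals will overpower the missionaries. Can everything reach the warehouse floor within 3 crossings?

No

Counting alone: each trip to the warehouse floor takes at most 3 across and each return brings at least 1 back, so after t trips out (and t−1 returns) at most 3t − (t−1) of the 7 are across; that first reaches 7 at t = 3, so at least 5 crossings are needed.
Since 3 < 5, 3 crossings cannot be enough. (The shortest complete plan in fact takes 5:)
1. 3 cannibals → the warehouse floor.  (the loading dock: 4M 0C; the warehouse floor: 0M 3C)
2. 1 cannibal ← the loading dock.  (the loading dock: 4M 1C; the warehouse floor: 0M 2C)
3. 3 missionaries → the warehouse floor.  (the loading dock: 1M 1C; the warehouse floor: 3M 2C)
4. 1 missionary ← the loading dock.  (the loading dock: 2M 1C; the warehouse floor: 2M 2C)
5. 2 missionaries and 1 cannibal → the warehouse floor.  (the loading dock: 0M 0C; the warehouse floor: 4M 3C)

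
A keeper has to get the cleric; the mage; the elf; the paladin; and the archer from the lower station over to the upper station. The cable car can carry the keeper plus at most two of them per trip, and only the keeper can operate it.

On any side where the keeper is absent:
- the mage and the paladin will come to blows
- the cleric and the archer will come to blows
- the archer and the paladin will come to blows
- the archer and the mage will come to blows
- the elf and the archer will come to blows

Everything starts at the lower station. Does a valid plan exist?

Yes

1. Keeper goes to the upper station with the archer and the mage.
2. Keeper goes back to the lower station with the mage.
3. Keeper goes to the upper station with the cleric and the mage.
4. Keeper goes back to the lower station with the archer.
5. Keeper goes to the upper station with the elf and the paladin.
6. Keeper goes back to the lower station with the mage.
7. Keeper goes to the upper station with the archer and the mage.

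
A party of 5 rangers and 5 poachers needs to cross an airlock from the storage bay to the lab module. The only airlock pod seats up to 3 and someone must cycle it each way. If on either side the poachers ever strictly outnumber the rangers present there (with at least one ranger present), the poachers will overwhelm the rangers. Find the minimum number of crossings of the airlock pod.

Counting alone: each trip to the lab module takes at most 3 across and each return brings at least 1 back, so after t trips out (and t−1 returns) at most 3t − (t−1) of the 10 are across; that first reaches 10 at t = 5, so at least 9 crossings are needed.
The safety rule pushes this higher. Following every safe sequence of crossings, the most of the 10 that can be at the lab module as the airlock pod arrives there on crossing 9 is 9 — never all 10.
So no plan with fewer than 11 crossings exists, and this one achieves 11:
1. 2 poachers → the lab module.  (the storage bay: 5R 3P; the lab module: 0R 2P)
2. 1 poacher ← the storage bay.  (the storage bay: 5R 4P; the lab module: 0R 1P)
3. 3 poachers → the lab module.  (the storage bay: 5R 1P; the lab module: 0R 4P)
4. 1 poacher ← the storage bay.  (the storage bay: 5R 2P; the lab module: 0R 3P)
5. 3 rangers → the lab module.  (the storage bay: 2R 2P; the lab module: 3R 3P)
6. 1 ranger and 1 poacher ← the storage bay.  (the storage bay: 3R 3P; the lab module: 2R 2P)
7. 3 rangers → the lab module.  (the storage bay: 0R 3P; the lab module: 5R 2P)
8. 1 poacher ← the storage bay.  (the storage bay: 0R 4P; the lab module: 5R 1P)
9. 2 poachers → the lab module.  (the storage bay: 0R 2P; the lab module: 5R 3P)
10. 1 poacher ← the storage bay.  (the storage bay: 0R 3P; the lab module: 5R 2P)
11. 3 poachers → the lab module.  (the storage bay: 0R 0P; the lab module: 5R 5P)

11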